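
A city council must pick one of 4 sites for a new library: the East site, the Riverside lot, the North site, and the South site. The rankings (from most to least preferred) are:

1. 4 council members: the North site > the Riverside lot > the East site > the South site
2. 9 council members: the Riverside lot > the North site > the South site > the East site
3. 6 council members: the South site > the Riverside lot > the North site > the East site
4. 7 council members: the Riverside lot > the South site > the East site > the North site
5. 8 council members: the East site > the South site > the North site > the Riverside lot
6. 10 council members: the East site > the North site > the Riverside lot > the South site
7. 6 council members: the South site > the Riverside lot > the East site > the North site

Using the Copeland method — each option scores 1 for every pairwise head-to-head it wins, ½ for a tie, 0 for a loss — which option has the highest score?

the Riverside lot

the East site: beats the North site; loses to the Riverside lot and the South site → score 1.
the Riverside lot: beats the East site, the North site, and the South site → score 3.
the North site: loses to the East site, the Riverside lot, and the South site → score 0.
the South site: beats the East site and the North site; loses to the Riverside lot → score 2.
the Riverside lot has the best pairwise record.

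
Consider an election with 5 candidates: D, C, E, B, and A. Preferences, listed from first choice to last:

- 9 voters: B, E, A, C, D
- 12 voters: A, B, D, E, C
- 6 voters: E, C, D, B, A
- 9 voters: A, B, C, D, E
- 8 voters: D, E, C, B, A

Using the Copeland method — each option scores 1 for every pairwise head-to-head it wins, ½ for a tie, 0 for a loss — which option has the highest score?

D: beats E; loses to C, B, and A → score 1.
C: beats D; loses to E, B, and A → score 1.
E: beats C and A; loses to D and B → score 2.
B: beats D, C, E, and A → score 4.
A: beats D and C; loses to E and B → score 2.
B has the best pairwise record.

B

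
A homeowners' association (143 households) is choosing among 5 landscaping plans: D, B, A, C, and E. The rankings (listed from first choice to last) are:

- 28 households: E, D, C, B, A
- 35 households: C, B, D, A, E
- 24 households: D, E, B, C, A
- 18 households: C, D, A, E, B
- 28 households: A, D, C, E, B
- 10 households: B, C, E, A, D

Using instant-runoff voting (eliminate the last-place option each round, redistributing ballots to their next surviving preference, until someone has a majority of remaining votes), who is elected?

C

Round 1: D 24, B 10, A 28, C 53, E 28. Eliminate B.
Round 2: D 24, A 28, C 63, E 28. Eliminate D.
Round 3: A 28, C 63, E 52. Eliminate A.
Round 4: C 91, E 52. C has a majority.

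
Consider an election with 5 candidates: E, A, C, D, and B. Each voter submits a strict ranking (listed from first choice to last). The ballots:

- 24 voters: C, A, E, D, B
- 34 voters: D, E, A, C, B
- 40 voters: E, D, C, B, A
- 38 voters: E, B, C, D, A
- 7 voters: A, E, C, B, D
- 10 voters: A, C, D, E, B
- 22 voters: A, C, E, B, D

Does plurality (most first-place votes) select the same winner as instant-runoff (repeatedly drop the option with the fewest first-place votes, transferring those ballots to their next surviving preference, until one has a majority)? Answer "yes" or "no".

yes

Plurality — first-place votes: E 78, A 39, C 24, D 34, B 0. Winner: E.
Instant-runoff — R1 E 78, A 39, C 24, D 34, B 0 (B out); R2 E 78, A 39, C 24, D 34 (C out); R3 E 78, A 63, D 34 (D out); R4 E 112, A 63 (E winner). Winner: E.
The two methods agree.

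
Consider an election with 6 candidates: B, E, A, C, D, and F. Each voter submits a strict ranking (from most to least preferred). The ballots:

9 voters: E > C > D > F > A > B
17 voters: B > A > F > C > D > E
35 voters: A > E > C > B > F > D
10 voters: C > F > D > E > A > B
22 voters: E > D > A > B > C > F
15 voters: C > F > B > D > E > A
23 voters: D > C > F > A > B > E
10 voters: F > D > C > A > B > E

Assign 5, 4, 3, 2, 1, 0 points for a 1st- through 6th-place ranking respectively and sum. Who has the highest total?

C

B: 9·0 + 17·5 + 35·2 + 10·0 + 22·2 + 15·3 + 23·1 + 10·1 = 277
E: 9·5 + 17·0 + 35·4 + 10·2 + 22·5 + 15·1 + 23·0 + 10·0 = 330
A: 9·1 + 17·4 + 35·5 + 10·1 + 22·3 + 15·0 + 23·2 + 10·2 = 394
C: 9·4 + 17·2 + 35·3 + 10·5 + 22·1 + 15·5 + 23·4 + 10·3 = 444
D: 9·3 + 17·1 + 35·0 + 10·3 + 22·4 + 15·2 + 23·5 + 10·4 = 347
F: 9·2 + 17·3 + 35·1 + 10·4 + 22·0 + 15·4 + 23·3 + 10·5 = 323
C has the highest Borda score (444).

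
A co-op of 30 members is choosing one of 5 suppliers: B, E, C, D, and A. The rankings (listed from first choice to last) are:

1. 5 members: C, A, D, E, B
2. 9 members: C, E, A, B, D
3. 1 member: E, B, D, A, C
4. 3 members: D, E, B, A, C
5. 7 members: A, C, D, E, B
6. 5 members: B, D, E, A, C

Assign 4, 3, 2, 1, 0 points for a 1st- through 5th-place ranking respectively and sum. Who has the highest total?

B: 5·0 + 9·1 + 1·3 + 3·2 + 7·0 + 5·4 = 38
E: 5·1 + 9·3 + 1·4 + 3·3 + 7·1 + 5·2 = 62
C: 5·4 + 9·4 + 1·0 + 3·0 + 7·3 + 5·0 = 77
D: 5·2 + 9·0 + 1·2 + 3·4 + 7·2 + 5·3 = 53
A: 5·3 + 9·2 + 1·1 + 3·1 + 7·4 + 5·1 = 70
C has the highest Borda score (77).

C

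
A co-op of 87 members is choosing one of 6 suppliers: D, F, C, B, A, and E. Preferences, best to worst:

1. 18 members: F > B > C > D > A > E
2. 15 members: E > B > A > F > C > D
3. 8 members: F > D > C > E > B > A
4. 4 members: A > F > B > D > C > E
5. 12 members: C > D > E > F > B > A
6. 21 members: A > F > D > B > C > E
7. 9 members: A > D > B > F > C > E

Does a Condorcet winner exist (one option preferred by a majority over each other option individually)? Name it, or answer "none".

Checking pairwise contests:
F beats D 66–21.
A beats F 49–38.
F beats C 75–12.
D beats B 50–37.
B beats A 53–34.
D beats E 72–15.
Every option loses at least one head-to-head, so there is no Condorcet winner.

none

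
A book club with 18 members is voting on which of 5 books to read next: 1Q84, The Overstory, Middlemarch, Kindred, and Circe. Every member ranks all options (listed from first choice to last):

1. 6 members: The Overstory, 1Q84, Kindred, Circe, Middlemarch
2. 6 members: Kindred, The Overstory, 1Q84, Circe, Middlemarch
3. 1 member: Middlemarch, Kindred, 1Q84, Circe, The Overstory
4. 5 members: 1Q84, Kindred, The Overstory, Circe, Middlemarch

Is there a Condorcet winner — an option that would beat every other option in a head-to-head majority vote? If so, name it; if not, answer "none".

Checking pairwise contests:
The Overstory beats 1Q84 12–6.
Kindred beats The Overstory 12–6.
1Q84 beats Middlemarch 17–1.
1Q84 beats Kindred 11–7.
1Q84 beats Circe 18–0.
Every option loses at least one head-to-head, so there is no Condorcet winner.

none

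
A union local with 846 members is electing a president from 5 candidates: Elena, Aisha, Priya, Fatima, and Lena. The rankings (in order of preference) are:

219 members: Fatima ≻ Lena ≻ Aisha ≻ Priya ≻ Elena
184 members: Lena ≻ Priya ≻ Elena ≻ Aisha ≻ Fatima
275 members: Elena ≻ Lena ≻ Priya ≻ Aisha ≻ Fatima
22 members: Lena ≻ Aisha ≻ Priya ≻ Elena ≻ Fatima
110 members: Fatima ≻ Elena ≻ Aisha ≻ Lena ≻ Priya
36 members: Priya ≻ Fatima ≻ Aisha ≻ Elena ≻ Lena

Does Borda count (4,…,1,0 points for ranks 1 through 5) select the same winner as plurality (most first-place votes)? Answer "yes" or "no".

Borda — scores: Elena 1856, Aisha 1255, Priya 1509, Fatima 1424, Lena 2416. Winner: Lena.
Plurality — first-place votes: Elena 275, Aisha 0, Priya 36, Fatima 329, Lena 206. Winner: Fatima.
The two methods disagree.

no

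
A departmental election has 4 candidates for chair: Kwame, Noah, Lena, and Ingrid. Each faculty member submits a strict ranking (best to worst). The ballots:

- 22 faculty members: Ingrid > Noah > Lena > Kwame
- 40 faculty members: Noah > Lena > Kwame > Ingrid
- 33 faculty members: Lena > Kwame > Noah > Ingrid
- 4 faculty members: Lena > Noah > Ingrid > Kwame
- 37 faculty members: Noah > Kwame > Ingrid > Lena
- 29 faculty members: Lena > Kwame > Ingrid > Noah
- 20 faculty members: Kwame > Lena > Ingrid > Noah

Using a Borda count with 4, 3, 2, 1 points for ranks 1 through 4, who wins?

Lena

Kwame: 22·1 + 40·2 + 33·3 + 4·1 + 37·3 + 29·3 + 20·4 = 483
Noah: 22·3 + 40·4 + 33·2 + 4·3 + 37·4 + 29·1 + 20·1 = 501
Lena: 22·2 + 40·3 + 33·4 + 4·4 + 37·1 + 29·4 + 20·3 = 525
Ingrid: 22·4 + 40·1 + 33·1 + 4·2 + 37·2 + 29·2 + 20·2 = 341
Lena has the highest Borda score (525).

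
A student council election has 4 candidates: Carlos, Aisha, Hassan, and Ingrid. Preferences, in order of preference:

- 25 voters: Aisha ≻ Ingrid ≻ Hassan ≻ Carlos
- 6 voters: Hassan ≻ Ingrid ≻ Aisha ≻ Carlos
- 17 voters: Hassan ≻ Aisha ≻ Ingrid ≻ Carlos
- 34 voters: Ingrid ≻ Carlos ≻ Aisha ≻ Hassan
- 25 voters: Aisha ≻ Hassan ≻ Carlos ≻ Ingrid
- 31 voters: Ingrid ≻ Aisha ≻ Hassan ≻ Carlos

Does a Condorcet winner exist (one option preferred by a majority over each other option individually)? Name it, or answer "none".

Ingrid

Ingrid vs Carlos: 113–25 for Ingrid.
Ingrid vs Aisha: 71–67 for Ingrid.
Ingrid vs Hassan: 90–48 for Ingrid.
Ingrid beats every other option head-to-head.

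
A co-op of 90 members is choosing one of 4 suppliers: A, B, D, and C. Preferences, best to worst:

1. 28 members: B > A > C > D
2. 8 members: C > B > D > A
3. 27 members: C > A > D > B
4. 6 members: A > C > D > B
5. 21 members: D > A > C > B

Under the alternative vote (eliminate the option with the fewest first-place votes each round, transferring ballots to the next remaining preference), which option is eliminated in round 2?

Round 1: A 6, B 28, D 21, C 35. Eliminate A.
Round 2: B 28, D 21, C 41. Eliminate D.

D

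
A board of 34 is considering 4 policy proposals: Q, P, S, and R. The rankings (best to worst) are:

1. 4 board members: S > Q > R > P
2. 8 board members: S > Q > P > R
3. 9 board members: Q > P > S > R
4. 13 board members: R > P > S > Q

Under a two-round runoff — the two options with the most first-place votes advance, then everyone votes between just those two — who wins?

Round 1 first-place votes: Q 9, P 0, S 12, R 13.
R and S advance.
Runoff: R is preferred to S by 13 voters; S by 21.
S wins the runoff.

S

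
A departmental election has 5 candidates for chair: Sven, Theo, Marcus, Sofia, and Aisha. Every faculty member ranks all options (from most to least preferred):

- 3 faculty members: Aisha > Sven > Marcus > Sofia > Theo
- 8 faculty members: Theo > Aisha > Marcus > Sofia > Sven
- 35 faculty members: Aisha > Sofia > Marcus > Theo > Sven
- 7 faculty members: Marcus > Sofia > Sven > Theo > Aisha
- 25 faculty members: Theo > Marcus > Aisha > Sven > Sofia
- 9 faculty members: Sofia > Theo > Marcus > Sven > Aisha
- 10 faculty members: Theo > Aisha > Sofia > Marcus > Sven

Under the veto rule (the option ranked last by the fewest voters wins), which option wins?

Last-place votes: Sven 53, Theo 3, Marcus 0, Sofia 25, Aisha 16.
Marcus is ranked last by the fewest voters, so Marcus wins.

Marcus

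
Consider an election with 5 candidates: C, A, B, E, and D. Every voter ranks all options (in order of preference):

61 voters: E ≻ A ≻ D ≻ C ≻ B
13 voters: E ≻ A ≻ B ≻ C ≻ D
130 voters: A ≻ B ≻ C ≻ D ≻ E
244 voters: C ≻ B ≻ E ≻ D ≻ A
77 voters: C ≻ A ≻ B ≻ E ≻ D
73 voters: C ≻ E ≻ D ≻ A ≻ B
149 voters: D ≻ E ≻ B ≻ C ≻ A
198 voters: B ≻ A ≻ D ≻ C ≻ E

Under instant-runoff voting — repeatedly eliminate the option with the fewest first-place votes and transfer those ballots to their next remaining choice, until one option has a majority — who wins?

Round 1: C 394, A 130, B 198, E 74, D 149. Eliminate E.
Round 2: C 394, A 204, B 198, D 149. Eliminate D.
Round 3: C 394, A 204, B 347. Eliminate A.
Round 4: C 455, B 490. B has a majority.

B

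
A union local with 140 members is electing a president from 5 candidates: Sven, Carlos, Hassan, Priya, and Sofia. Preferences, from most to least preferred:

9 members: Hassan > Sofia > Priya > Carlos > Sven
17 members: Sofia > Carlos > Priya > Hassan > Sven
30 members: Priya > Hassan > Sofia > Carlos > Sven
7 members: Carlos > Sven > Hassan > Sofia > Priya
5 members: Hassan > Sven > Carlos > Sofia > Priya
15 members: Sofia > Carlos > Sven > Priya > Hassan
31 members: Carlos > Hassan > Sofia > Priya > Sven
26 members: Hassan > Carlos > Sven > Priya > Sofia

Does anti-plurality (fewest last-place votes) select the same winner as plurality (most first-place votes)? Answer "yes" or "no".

no

Anti-plurality — last-place votes: Sven 87, Carlos 0, Hassan 15, Priya 12, Sofia 26. Winner: Carlos.
Plurality — first-place votes: Sven 0, Carlos 38, Hassan 40, Priya 30, Sofia 32. Winner: Hassan.
The two methods disagree.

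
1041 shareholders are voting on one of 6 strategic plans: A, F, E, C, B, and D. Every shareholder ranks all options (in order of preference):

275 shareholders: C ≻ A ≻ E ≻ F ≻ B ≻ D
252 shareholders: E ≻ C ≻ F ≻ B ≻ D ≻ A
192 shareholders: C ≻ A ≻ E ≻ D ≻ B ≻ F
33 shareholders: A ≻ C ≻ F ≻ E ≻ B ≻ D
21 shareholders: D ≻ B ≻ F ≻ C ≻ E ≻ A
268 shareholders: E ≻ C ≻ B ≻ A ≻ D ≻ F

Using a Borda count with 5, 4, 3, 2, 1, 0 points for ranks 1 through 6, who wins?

A: 275·4 + 252·0 + 192·4 + 33·5 + 21·0 + 268·2 = 2569
F: 275·2 + 252·3 + 192·0 + 33·3 + 21·3 + 268·0 = 1468
E: 275·3 + 252·5 + 192·3 + 33·2 + 21·1 + 268·5 = 4088
C: 275·5 + 252·4 + 192·5 + 33·4 + 21·2 + 268·4 = 4589
B: 275·1 + 252·2 + 192·1 + 33·1 + 21·4 + 268·3 = 1892
D: 275·0 + 252·1 + 192·2 + 33·0 + 21·5 + 268·1 = 1009
C has the highest Borda score (4589).

C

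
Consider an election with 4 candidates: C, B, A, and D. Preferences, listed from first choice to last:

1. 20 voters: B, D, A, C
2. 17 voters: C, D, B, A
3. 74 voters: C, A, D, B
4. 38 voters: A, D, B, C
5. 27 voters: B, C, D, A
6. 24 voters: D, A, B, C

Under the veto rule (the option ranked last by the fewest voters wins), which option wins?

Last-place votes: C 82, B 74, A 44, D 0.
D is ranked last by the fewest voters, so D wins.

D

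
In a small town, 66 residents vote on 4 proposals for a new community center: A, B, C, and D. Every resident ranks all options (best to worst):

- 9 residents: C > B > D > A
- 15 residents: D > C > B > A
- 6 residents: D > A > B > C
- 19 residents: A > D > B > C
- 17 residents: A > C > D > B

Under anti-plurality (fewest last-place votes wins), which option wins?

D

Last-place votes: A 24, B 17, C 25, D 0.
D is ranked last by the fewest voters, so D wins.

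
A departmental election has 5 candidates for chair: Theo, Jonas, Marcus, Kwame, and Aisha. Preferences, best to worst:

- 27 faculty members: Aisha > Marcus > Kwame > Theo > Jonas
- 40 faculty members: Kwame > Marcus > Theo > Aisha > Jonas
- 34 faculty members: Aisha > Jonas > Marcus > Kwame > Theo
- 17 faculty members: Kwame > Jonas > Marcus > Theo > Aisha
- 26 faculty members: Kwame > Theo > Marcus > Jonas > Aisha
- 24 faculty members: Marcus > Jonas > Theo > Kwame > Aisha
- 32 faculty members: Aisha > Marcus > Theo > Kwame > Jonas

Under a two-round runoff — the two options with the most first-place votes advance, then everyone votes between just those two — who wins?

Round 1 first-place votes: Theo 0, Jonas 0, Marcus 24, Kwame 83, Aisha 93.
Aisha and Kwame advance.
Runoff: Aisha is preferred to Kwame by 93 voters; Kwame by 107.
Kwame wins the runoff.

Kwame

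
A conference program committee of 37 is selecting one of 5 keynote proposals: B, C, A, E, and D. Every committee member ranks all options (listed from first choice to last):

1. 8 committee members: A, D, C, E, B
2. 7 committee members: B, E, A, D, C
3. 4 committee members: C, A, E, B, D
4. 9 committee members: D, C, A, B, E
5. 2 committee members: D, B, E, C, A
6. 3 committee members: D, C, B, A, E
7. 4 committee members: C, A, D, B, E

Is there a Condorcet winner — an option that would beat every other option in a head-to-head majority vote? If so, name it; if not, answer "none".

none

Checking pairwise contests:
C beats B 28–9.
D beats C 29–8.
C beats A 22–15.
B beats E 25–12.
A beats D 23–14.
Every option loses at least one head-to-head, so there is no Condorcet winner.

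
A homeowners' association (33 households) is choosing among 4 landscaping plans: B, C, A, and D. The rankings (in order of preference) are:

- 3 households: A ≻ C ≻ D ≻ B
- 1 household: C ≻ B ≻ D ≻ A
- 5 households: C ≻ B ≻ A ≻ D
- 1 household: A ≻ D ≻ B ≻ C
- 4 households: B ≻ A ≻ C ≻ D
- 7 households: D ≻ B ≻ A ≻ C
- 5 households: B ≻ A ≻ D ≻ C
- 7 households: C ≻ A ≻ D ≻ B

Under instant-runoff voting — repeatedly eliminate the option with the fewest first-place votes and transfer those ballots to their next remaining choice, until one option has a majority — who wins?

Round 1: B 9, C 13, A 4, D 7. Eliminate A.
Round 2: B 9, C 16, D 8. Eliminate D.
Round 3: B 17, C 16. B has a majority.

B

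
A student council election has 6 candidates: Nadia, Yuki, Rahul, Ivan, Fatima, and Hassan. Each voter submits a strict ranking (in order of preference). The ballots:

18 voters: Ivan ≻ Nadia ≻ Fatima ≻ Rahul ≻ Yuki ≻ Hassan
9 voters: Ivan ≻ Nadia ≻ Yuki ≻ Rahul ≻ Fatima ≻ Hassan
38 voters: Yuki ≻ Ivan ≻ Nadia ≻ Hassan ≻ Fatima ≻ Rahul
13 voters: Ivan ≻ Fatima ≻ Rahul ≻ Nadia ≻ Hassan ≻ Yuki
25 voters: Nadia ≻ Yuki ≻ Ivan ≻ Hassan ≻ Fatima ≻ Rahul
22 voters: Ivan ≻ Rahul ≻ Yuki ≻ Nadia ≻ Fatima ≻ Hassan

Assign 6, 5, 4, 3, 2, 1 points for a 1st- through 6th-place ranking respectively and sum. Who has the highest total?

Nadia: 18·5 + 9·5 + 38·4 + 13·3 + 25·6 + 22·3 = 542
Yuki: 18·2 + 9·4 + 38·6 + 13·1 + 25·5 + 22·4 = 526
Rahul: 18·3 + 9·3 + 38·1 + 13·4 + 25·1 + 22·5 = 306
Ivan: 18·6 + 9·6 + 38·5 + 13·6 + 25·4 + 22·6 = 662
Fatima: 18·4 + 9·2 + 38·2 + 13·5 + 25·2 + 22·2 = 325
Hassan: 18·1 + 9·1 + 38·3 + 13·2 + 25·3 + 22·1 = 264
Ivan has the highest Borda score (662).

Ivan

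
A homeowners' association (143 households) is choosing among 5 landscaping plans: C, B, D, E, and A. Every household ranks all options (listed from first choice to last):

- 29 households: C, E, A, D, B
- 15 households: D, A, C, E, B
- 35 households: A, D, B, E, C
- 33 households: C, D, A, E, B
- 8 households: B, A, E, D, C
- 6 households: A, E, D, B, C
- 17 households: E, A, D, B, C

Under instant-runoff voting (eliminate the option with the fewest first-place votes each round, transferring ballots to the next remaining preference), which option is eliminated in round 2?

D

Round 1: C 62, B 8, D 15, E 17, A 41. Eliminate B.
Round 2: C 62, D 15, E 17, A 49. Eliminate D.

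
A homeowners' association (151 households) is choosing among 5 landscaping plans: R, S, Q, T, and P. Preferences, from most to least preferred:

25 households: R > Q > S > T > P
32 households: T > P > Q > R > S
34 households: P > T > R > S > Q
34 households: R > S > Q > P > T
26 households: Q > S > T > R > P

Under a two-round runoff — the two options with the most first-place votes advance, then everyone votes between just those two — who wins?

R

Round 1 first-place votes: R 59, S 0, Q 26, T 32, P 34.
R and P advance.
Runoff: R is preferred to P by 85 voters; P by 66.
R wins the runoff.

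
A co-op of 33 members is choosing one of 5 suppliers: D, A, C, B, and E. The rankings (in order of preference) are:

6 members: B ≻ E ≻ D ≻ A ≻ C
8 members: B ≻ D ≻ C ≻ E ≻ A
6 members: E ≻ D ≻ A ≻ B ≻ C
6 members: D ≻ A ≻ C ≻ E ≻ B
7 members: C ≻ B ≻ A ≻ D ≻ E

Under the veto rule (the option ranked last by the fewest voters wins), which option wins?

Last-place votes: D 0, A 8, C 12, B 6, E 7.
D is ranked last by the fewest voters, so D wins.

D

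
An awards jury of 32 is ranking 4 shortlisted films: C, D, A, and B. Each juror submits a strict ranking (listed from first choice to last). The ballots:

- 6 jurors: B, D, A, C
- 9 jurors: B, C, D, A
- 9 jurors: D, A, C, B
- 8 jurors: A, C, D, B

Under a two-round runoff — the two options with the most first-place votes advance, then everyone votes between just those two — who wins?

Round 1 first-place votes: C 0, D 9, A 8, B 15.
B and D advance.
Runoff: B is preferred to D by 15 voters; D by 17.
D wins the runoff.

D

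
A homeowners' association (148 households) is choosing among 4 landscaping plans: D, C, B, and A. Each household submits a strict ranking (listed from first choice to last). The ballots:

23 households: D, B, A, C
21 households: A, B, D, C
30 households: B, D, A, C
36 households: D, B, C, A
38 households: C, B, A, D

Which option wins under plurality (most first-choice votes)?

First-place votes: D 59, C 38, B 30, A 21.
D has the most first-place votes.

D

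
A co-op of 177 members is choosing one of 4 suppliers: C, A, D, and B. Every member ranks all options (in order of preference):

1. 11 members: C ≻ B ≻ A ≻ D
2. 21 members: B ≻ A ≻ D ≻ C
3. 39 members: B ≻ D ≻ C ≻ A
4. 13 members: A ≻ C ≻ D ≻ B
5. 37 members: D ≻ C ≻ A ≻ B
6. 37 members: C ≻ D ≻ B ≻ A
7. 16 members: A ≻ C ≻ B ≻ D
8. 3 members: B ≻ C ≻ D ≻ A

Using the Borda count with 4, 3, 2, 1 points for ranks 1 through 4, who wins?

C: 11·4 + 21·1 + 39·2 + 13·3 + 37·3 + 37·4 + 16·3 + 3·3 = 498
A: 11·2 + 21·3 + 39·1 + 13·4 + 37·2 + 37·1 + 16·4 + 3·1 = 354
D: 11·1 + 21·2 + 39·3 + 13·2 + 37·4 + 37·3 + 16·1 + 3·2 = 477
B: 11·3 + 21·4 + 39·4 + 13·1 + 37·1 + 37·2 + 16·2 + 3·4 = 441
C has the highest Borda score (498).

C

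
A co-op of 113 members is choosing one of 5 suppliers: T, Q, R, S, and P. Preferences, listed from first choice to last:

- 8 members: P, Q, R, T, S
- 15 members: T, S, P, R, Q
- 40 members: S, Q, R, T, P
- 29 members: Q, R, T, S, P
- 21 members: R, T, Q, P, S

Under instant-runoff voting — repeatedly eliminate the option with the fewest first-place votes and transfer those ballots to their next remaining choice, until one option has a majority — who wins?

Q

Round 1: T 15, Q 29, R 21, S 40, P 8. Eliminate P.
Round 2: T 15, Q 37, R 21, S 40. Eliminate T.
Round 3: Q 37, R 21, S 55. Eliminate R.
Round 4: Q 58, S 55. Q has a majority.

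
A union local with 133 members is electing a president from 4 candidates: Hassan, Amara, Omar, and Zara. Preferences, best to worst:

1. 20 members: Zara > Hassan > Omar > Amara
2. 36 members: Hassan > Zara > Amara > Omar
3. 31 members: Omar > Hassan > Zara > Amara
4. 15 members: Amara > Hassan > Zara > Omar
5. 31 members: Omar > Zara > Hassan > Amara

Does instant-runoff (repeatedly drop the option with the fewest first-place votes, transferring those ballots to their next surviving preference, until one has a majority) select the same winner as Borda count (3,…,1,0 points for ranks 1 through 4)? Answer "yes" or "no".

yes

Instant-runoff — R1 Hassan 36, Amara 15, Omar 62, Zara 20 (Amara out); R2 Hassan 51, Omar 62, Zara 20 (Zara out); R3 Hassan 71, Omar 62 (Hassan winner). Winner: Hassan.
Borda — scores: Hassan 271, Amara 81, Omar 206, Zara 240. Winner: Hassan.
The two methods agree.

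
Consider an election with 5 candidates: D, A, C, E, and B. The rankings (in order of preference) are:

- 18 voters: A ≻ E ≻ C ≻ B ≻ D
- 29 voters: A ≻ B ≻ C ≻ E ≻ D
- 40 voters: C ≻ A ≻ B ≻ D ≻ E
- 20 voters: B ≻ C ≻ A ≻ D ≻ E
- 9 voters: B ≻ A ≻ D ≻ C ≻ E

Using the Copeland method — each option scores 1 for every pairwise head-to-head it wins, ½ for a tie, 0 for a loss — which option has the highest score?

C

D: beats E; loses to A, C, and B → score 1.
A: beats D, E, and B; loses to C → score 3.
C: beats D, A, and E; ties B → score 3.5.
E: loses to D, A, C, and B → score 0.
B: beats D and E; ties C; loses to A → score 2.5.
C has the best pairwise record.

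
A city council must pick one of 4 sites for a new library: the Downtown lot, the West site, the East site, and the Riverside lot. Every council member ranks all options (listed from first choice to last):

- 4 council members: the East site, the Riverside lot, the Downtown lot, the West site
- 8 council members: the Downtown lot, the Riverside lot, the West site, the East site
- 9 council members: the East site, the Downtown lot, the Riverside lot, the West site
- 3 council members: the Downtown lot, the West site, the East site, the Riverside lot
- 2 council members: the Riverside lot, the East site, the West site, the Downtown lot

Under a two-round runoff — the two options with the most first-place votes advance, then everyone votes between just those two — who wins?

the East site

Round 1 first-place votes: the Downtown lot 11, the West site 0, the East site 13, the Riverside lot 2.
the East site and the Downtown lot advance.
Runoff: the East site is preferred to the Downtown lot by 15 voters; the Downtown lot by 11.
the East site wins the runoff.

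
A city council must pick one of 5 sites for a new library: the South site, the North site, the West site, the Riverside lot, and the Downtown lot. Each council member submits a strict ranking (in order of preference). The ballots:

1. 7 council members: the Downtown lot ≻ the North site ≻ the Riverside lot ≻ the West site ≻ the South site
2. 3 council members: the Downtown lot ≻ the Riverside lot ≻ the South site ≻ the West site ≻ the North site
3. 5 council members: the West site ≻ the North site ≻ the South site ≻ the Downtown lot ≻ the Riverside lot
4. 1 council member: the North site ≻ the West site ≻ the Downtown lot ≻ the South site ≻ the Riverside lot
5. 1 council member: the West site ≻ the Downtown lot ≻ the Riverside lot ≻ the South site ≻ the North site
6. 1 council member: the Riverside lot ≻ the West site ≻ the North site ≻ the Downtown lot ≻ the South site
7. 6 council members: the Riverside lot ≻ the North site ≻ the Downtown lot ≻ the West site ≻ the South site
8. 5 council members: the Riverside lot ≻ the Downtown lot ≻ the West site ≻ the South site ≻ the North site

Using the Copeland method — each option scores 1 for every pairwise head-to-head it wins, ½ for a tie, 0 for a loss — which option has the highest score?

the South site: loses to the North site, the West site, the Riverside lot, and the Downtown lot → score 0.
the North site: beats the South site; loses to the West site, the Riverside lot, and the Downtown lot → score 1.
the West site: beats the South site and the North site; loses to the Riverside lot and the Downtown lot → score 2.
the Riverside lot: beats the South site, the North site, and the West site; loses to the Downtown lot → score 3.
the Downtown lot: beats the South site, the North site, the West site, and the Riverside lot → score 4.
the Downtown lot has the best pairwise record.

the Downtown lot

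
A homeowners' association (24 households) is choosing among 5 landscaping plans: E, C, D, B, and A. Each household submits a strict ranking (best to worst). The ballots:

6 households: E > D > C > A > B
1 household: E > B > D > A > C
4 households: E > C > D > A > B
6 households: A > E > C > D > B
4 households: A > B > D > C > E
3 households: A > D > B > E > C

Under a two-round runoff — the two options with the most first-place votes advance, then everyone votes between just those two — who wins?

A

Round 1 first-place votes: E 11, C 0, D 0, B 0, A 13.
A and E advance.
Runoff: A is preferred to E by 13 voters; E by 11.
A wins the runoff.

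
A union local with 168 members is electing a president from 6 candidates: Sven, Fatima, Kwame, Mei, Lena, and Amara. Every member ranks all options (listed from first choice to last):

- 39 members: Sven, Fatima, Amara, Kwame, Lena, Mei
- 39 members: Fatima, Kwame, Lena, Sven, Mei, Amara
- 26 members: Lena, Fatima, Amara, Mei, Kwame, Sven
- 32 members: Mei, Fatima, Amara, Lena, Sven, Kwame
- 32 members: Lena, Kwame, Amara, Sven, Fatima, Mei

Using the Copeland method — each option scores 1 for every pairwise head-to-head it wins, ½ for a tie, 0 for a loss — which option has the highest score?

Sven: beats Mei; loses to Fatima, Kwame, Lena, and Amara → score 1.
Fatima: beats Sven, Kwame, Mei, Lena, and Amara → score 5.
Kwame: beats Sven and Mei; loses to Fatima, Lena, and Amara → score 2.
Mei: loses to Sven, Fatima, Kwame, Lena, and Amara → score 0.
Lena: beats Sven, Kwame, Mei, and Amara; loses to Fatima → score 4.
Amara: beats Sven, Kwame, and Mei; loses to Fatima and Lena → score 3.
Fatima has the best pairwise record.

Fatima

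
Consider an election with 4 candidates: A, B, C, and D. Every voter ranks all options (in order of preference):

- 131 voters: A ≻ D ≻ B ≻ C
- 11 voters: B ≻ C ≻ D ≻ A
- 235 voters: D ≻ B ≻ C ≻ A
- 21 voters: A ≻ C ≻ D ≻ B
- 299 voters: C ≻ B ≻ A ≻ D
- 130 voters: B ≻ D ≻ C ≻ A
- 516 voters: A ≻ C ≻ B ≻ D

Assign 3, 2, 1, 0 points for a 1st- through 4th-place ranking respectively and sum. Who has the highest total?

A: 131·3 + 11·0 + 235·0 + 21·3 + 299·1 + 130·0 + 516·3 = 2303
B: 131·1 + 11·3 + 235·2 + 21·0 + 299·2 + 130·3 + 516·1 = 2138
C: 131·0 + 11·2 + 235·1 + 21·2 + 299·3 + 130·1 + 516·2 = 2358
D: 131·2 + 11·1 + 235·3 + 21·1 + 299·0 + 130·2 + 516·0 = 1259
C has the highest Borda score (2358).

C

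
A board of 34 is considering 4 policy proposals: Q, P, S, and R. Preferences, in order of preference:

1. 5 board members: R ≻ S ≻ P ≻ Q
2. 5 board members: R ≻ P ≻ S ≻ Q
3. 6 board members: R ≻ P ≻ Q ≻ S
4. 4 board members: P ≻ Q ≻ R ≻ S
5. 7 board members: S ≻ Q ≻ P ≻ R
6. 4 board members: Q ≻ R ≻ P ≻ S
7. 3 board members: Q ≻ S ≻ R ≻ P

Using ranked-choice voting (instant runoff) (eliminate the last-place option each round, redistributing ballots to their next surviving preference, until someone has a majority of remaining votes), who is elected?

Q

Round 1: Q 7, P 4, S 7, R 16. Eliminate P.
Round 2: Q 11, S 7, R 16. Eliminate S.
Round 3: Q 18, R 16. Q has a majority.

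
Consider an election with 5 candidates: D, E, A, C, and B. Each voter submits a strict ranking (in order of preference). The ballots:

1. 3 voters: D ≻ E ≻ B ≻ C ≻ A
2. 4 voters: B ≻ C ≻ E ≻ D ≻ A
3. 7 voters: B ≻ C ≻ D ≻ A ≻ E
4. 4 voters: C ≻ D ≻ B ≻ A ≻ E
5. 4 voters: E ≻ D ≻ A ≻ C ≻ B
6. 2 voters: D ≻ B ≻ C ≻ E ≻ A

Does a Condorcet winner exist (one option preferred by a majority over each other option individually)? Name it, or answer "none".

none

Checking pairwise contests:
C beats D 15–9.
D beats E 16–8.
D beats A 24–0.
B beats C 16–8.
D beats B 13–11.
Every option loses at least one head-to-head, so there is no Condorcet winner.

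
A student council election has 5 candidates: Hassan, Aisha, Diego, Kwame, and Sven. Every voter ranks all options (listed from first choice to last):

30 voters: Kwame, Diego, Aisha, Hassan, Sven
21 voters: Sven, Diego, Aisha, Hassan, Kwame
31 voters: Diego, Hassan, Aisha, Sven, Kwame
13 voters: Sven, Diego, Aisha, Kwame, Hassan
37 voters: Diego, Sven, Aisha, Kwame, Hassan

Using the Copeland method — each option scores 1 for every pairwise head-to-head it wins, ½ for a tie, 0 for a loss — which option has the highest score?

Hassan: loses to Aisha, Diego, Kwame, and Sven → score 0.
Aisha: beats Hassan and Kwame; loses to Diego and Sven → score 2.
Diego: beats Hassan, Aisha, Kwame, and Sven → score 4.
Kwame: beats Hassan; loses to Aisha, Diego, and Sven → score 1.
Sven: beats Hassan, Aisha, and Kwame; loses to Diego → score 3.
Diego has the best pairwise record.

Diego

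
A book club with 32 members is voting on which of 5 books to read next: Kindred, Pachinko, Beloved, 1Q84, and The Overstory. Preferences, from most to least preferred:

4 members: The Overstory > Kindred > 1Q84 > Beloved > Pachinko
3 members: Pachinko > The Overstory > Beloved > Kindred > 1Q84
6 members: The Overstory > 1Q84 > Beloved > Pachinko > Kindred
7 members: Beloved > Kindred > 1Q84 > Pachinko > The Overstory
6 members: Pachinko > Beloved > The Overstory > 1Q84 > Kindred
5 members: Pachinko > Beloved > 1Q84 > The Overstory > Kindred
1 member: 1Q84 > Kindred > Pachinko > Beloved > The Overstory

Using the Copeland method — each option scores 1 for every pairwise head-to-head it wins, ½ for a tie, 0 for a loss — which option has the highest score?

Beloved

Kindred: loses to Pachinko, Beloved, 1Q84, and The Overstory → score 0.
Pachinko: beats Kindred and The Overstory; loses to Beloved and 1Q84 → score 2.
Beloved: beats Kindred, Pachinko, 1Q84, and The Overstory → score 4.
1Q84: beats Kindred and Pachinko; loses to Beloved and The Overstory → score 2.
The Overstory: beats Kindred and 1Q84; loses to Pachinko and Beloved → score 2.
Beloved has the best pairwise record.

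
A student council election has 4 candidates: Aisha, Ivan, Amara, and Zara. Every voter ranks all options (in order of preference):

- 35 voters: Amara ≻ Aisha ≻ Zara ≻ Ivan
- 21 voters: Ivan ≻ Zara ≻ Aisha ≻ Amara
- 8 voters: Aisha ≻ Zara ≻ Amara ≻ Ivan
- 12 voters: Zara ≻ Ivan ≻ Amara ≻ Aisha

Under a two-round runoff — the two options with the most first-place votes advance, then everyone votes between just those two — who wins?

Round 1 first-place votes: Aisha 8, Ivan 21, Amara 35, Zara 12.
Amara and Ivan advance.
Runoff: Amara is preferred to Ivan by 43 voters; Ivan by 33.
Amara wins the runoff.

Amara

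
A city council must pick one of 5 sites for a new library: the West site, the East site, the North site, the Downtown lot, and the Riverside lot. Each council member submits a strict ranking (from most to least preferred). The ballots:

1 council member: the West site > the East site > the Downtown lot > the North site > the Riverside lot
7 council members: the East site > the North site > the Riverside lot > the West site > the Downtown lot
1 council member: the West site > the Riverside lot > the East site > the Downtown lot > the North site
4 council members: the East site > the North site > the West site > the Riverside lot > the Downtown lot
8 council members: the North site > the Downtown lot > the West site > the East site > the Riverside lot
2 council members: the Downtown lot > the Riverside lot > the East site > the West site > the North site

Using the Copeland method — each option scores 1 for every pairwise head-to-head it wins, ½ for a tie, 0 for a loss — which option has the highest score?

the West site: beats the Downtown lot and the Riverside lot; loses to the East site and the North site → score 2.
the East site: beats the West site, the North site, the Downtown lot, and the Riverside lot → score 4.
the North site: beats the West site, the Downtown lot, and the Riverside lot; loses to the East site → score 3.
the Downtown lot: loses to the West site, the East site, the North site, and the Riverside lot → score 0.
the Riverside lot: beats the Downtown lot; loses to the West site, the East site, and the North site → score 1.
the East site has the best pairwise record.

the East site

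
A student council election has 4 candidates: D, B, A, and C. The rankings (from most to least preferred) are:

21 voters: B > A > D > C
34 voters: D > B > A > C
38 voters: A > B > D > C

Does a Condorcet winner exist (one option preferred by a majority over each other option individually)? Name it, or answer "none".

B

B vs D: 59–34 for B.
B vs A: 55–38 for B.
B vs C: 93–0 for B.
B beats every other option head-to-head.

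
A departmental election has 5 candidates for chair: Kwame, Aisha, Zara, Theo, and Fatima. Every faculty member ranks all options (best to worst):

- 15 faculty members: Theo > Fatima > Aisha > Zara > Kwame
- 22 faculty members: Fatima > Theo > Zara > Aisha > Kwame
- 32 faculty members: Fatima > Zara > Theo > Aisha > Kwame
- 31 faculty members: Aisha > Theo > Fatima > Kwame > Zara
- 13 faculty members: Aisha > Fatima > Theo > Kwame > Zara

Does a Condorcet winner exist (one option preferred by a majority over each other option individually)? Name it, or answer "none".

Fatima vs Kwame: 113–0 for Fatima.
Fatima vs Aisha: 69–44 for Fatima.
Fatima vs Zara: 113–0 for Fatima.
Fatima vs Theo: 67–46 for Fatima.
Fatima beats every other option head-to-head.

Fatima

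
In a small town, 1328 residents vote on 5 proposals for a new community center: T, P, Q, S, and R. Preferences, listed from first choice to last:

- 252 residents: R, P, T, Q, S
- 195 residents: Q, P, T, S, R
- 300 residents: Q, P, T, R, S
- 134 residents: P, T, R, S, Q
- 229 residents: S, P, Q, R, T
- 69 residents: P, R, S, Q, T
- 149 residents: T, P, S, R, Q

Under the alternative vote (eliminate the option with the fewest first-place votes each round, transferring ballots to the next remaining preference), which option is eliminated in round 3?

R

Round 1: T 149, P 203, Q 495, S 229, R 252. Eliminate T.
Round 2: P 352, Q 495, S 229, R 252. Eliminate S.
Round 3: P 581, Q 495, R 252. Eliminate R.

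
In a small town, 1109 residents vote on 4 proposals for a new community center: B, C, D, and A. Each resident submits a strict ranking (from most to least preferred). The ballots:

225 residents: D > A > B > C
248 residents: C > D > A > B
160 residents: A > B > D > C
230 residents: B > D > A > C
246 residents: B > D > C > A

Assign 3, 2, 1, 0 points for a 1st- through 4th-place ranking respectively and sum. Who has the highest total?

B: 225·1 + 248·0 + 160·2 + 230·3 + 246·3 = 1973
C: 225·0 + 248·3 + 160·0 + 230·0 + 246·1 = 990
D: 225·3 + 248·2 + 160·1 + 230·2 + 246·2 = 2283
A: 225·2 + 248·1 + 160·3 + 230·1 + 246·0 = 1408
D has the highest Borda score (2283).

D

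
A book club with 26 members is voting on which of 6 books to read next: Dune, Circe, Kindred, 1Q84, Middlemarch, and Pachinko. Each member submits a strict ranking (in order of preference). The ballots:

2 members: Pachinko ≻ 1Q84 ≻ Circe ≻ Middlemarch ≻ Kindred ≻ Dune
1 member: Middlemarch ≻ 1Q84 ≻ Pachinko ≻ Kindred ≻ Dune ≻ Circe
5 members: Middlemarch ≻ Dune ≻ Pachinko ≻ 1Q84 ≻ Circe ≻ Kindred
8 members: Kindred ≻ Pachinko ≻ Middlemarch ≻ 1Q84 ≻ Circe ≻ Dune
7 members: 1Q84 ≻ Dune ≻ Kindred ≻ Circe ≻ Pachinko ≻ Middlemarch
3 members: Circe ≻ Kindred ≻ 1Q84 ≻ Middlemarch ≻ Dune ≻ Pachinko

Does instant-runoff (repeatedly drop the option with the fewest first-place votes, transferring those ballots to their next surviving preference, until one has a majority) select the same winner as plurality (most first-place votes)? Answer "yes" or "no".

Instant-runoff — R1 Dune 0, Circe 3, Kindred 8, 1Q84 7, Middlemarch 6, Pachinko 2 (Dune out); R2 Circe 3, Kindred 8, 1Q84 7, Middlemarch 6, Pachinko 2 (Pachinko out); R3 Circe 3, Kindred 8, 1Q84 9, Middlemarch 6 (Circe out); R4 Kindred 11, 1Q84 9, Middlemarch 6 (Middlemarch out); R5 Kindred 11, 1Q84 15 (1Q84 winner). Winner: 1Q84.
Plurality — first-place votes: Dune 0, Circe 3, Kindred 8, 1Q84 7, Middlemarch 6, Pachinko 2. Winner: Kindred.
The two methods disagree.

no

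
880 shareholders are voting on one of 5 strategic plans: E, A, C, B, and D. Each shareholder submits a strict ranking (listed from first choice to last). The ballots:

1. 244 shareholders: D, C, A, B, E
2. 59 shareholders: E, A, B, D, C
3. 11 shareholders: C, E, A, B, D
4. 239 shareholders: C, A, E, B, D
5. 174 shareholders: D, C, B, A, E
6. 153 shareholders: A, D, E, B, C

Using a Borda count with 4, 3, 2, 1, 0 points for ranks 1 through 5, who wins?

E: 244·0 + 59·4 + 11·3 + 239·2 + 174·0 + 153·2 = 1053
A: 244·2 + 59·3 + 11·2 + 239·3 + 174·1 + 153·4 = 2190
C: 244·3 + 59·0 + 11·4 + 239·4 + 174·3 + 153·0 = 2254
B: 244·1 + 59·2 + 11·1 + 239·1 + 174·2 + 153·1 = 1113
D: 244·4 + 59·1 + 11·0 + 239·0 + 174·4 + 153·3 = 2190
C has the highest Borda score (2254).

C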